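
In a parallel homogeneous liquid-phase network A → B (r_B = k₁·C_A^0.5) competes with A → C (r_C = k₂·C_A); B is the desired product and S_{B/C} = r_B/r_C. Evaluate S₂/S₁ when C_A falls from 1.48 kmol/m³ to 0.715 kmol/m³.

S_{B/C} = (k₁/k₂)·C_A^-0.5, so S₂/S₁ = (C_{A,2}/C_{A,1})^-0.5.
= (0.715/1.48)^(-0.5) = (0.4831)^(-0.5) = 1.44.

1.44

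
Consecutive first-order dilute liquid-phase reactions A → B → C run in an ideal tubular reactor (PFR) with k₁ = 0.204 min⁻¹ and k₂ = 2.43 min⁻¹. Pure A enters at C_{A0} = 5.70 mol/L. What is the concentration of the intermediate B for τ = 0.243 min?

The intermediate concentration in a first-order A→B→C sequence is C_B = k₁C_{A0}(e^(−k₁τ) − e^(−k₂τ))/(k₂−k₁).
e^(−k₁τ) = e^(−0.204×0.243) = e^(−0.04957) = 0.9516; e^(−k₂τ) = e^(−0.5905) = 0.5541.
C_B = 0.204×5.70/(2.43−0.204) × (0.9516−0.5541) = 0.5224×0.3976 = 0.2077 mol/L.

0.208 mol/L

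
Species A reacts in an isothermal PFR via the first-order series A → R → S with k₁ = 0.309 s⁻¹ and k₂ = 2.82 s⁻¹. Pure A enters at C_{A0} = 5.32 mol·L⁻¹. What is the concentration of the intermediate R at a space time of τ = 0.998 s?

0.442 mol·L⁻¹

For first-order series with pure A initially, C_R(τ) = k₁C_{A0}/(k₂−k₁)·(e^(−k₁τ) − e^(−k₂τ)).
e^(−k₁τ) = e^(−0.309×0.998) = e^(−0.3084) = 0.7346; e^(−k₂τ) = e^(−2.814) = 0.05994.
C_R = 0.309×5.32/(2.82−0.309) × (0.7346−0.05994) = 0.6547×0.6747 = 0.4417 mol·L⁻¹.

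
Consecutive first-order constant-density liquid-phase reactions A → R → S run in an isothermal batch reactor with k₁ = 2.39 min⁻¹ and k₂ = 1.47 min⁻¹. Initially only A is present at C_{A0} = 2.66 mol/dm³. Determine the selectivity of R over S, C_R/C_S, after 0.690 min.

For first-order series with pure A initially, C_R(t) = k₁C_{A0}/(k₂−k₁)·(e^(−k₁t) − e^(−k₂t)).
e^(−k₁t) = e^(−2.39×0.690) = e^(−1.649) = 0.1922; e^(−k₂t) = e^(−1.014) = 0.3627.
C_R = 2.39×2.66/(1.47−2.39) × (0.1922−0.3627) = (-6.910)×(-0.1704) = 1.178 mol/dm³.
C_A = C_{A0}e^(−k₁t) = 0.5113 mol/dm³, so C_S = C_{A0}−C_A−C_R = 0.9710 mol/dm³; C_R/C_S = 1.21.

1.21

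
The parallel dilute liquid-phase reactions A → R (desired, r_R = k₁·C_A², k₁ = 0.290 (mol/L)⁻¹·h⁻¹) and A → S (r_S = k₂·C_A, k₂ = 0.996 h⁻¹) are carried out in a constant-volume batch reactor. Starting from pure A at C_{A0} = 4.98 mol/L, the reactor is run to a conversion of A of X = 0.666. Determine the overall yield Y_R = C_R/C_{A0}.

C_A = C_{A0}(1−X) = 1.663 mol/L.
Along a PFR/batch, dC_S/dC_A = −r_S/(r_R+r_S) = −k₂/(k₂+k₁·C_A).
Integrating from C_{A0} to C_A: C_S = (0.996/0.290)·ln[(0.996+0.290·4.98)/(0.996+0.290·1.66)] = 3.434·ln(2.440/1.478) = 1.721 mol/L.
Then C_R = (C_{A0}−C_A) − C_S = 3.317 − 1.721 = 1.596 mol/L.
Y_R = C_R/C_{A0} = 1.596/4.98 = 0.320.

0.320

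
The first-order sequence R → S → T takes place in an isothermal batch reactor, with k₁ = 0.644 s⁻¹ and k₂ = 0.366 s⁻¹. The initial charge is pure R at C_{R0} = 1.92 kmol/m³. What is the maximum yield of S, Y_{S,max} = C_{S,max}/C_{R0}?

0.475

At the optimum, C_{S,max}/C_{R0} = (k₁/k₂)^[k₂/(k₂−k₁)].
= (0.644/0.366)^(0.366/(0.366−0.644)) = (1.760)^(-1.317) = 0.4752.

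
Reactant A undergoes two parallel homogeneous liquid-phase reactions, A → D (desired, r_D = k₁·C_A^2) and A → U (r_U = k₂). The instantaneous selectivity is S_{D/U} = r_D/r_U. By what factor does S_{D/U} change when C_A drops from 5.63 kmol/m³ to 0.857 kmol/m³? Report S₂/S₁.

0.0232

S_{D/U} = (k₁/k₂)·C_A^2, so S₂/S₁ = (C_{A,2}/C_{A,1})^2.
= (0.857/5.63)^2 = (0.1522)^2 = 0.0232.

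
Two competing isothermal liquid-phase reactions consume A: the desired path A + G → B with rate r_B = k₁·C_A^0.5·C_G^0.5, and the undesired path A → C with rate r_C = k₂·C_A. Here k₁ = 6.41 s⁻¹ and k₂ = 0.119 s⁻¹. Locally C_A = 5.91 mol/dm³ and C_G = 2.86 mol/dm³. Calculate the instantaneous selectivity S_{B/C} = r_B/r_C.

37.5

S_{B/C} = r_B/r_C = (k₁·C_A^0.5·C_G^0.5)/(k₂·C_A) = (k₁/k₂)·C_A^-0.5·C_G^0.5.
= (6.41×5.910^0.5×2.860^0.5) / (0.119×5.910) = 26.35/0.7033 = 37.5.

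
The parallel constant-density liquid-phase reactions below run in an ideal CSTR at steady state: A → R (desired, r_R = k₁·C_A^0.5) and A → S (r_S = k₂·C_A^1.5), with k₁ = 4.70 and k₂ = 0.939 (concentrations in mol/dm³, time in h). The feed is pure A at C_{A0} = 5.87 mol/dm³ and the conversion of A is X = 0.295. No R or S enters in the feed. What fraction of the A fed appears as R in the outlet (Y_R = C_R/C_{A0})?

Exit C_A = C_{A0}(1−X) = 5.87×0.705 = 4.138 mol/dm³.
Rates in a CSTR are evaluated at the outlet concentration: r_R = 4.70×4.138^0.5 = 9.561, r_S = 0.939×4.138^1.5 = 7.905.
Fraction of consumed A going to R: r_R/(r_R+r_S) = 0.5474.
C_R = 0.5474·C_{A0}·X = 0.5474×5.87×0.295 = 0.948 mol/dm³; Y_R = C_R/C_{A0} = 0.161.

0.161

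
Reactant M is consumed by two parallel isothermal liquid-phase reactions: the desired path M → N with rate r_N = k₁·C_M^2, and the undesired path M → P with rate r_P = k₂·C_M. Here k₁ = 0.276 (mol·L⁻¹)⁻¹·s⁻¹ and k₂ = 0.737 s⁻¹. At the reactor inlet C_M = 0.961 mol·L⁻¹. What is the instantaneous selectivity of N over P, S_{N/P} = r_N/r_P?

S_{N/P} = r_N/r_P = (k₁·C_M^2)/(k₂·C_M) = (k₁/k₂)·C_M.
= (0.276×0.9610^2) / (0.737×0.9610) = 0.2549/0.7083 = 0.360.

0.360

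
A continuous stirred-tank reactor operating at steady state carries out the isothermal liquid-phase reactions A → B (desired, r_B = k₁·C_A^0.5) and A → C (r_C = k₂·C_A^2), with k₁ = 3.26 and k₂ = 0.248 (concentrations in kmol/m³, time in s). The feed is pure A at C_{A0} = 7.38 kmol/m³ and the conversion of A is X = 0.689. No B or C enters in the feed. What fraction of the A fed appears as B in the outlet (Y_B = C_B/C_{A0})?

Exit C_A = C_{A0}(1−X) = 7.38×0.311 = 2.295 kmol/m³.
Rates in a CSTR are evaluated at the outlet concentration: r_B = 3.26×2.295^0.5 = 4.939, r_C = 0.248×2.295^2 = 1.306.
Fraction of consumed A going to B: r_B/(r_B+r_C) = 0.7908.
C_B = 0.7908·C_{A0}·X = 0.7908×7.38×0.689 = 4.02 kmol/m³; Y_B = C_B/C_{A0} = 0.545.

0.545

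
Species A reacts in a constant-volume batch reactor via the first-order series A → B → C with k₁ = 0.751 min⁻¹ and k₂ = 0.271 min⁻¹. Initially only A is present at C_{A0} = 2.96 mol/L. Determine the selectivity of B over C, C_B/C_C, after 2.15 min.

Solving the coupled first-order balances gives C_B(t) = [k₁/(k₂−k₁)]·C_{A0}·(e^(−k₁t) − e^(−k₂t)).
e^(−k₁t) = e^(−0.751×2.15) = e^(−1.615) = 0.1990; e^(−k₂t) = e^(−0.5827) = 0.5584.
C_B = 0.751×2.96/(0.271−0.751) × (0.1990−0.5584) = (-4.631)×(-0.3595) = 1.665 mol/L.
C_A = C_{A0}e^(−k₁t) = 0.5889 mol/L, so C_C = C_{A0}−C_A−C_B = 0.7064 mol/L; C_B/C_C = 2.36.

2.36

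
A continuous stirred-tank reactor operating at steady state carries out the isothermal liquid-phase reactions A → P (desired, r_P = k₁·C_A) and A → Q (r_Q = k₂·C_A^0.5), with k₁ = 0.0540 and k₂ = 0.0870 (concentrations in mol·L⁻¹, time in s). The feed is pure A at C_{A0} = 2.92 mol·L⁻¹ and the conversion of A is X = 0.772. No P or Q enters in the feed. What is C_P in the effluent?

0.758 mol·L⁻¹

Exit C_A = C_{A0}(1−X) = 2.92×0.228 = 0.6658 mol·L⁻¹.
A CSTR operates uniformly at the exit composition, giving r_P = 0.03595 and r_Q = 0.07099 (each k·C_A^n at C_A = 0.6658).
Fraction of consumed A going to P: r_P/(r_P+r_Q) = 0.3362.
C_P = 0.3362·C_{A0}·X = 0.3362×2.92×0.772 = 0.758 mol·L⁻¹.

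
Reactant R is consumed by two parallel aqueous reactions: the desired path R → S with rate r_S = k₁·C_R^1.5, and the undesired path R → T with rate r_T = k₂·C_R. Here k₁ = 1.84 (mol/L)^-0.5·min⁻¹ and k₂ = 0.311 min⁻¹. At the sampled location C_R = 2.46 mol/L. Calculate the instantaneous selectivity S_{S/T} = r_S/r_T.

S_{S/T} = r_S/r_T = (k₁·C_R^1.5)/(k₂·C_R) = (k₁/k₂)·C_R^0.5.
= (1.84×2.460^1.5) / (0.311×2.460) = 7.099/0.7651 = 9.28.
Since the desired path is higher order in R, keeping C_R high (PFR or concentrated feed) favours S.

9.28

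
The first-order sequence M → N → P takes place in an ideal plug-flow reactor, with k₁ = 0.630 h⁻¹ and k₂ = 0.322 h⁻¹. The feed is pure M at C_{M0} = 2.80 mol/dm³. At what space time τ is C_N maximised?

2.18 h

The intermediate peaks when r₁ = r₂, i.e. k₁e^(−k₁τ) = k₂e^(−k₂τ), giving τ_opt = ln(k₂/k₁)/(k₂−k₁).
= ln(0.322/0.630)/(0.322−0.630) = ln(0.5111)/-0.3080 = -0.6712/-0.3080 = 2.18 h.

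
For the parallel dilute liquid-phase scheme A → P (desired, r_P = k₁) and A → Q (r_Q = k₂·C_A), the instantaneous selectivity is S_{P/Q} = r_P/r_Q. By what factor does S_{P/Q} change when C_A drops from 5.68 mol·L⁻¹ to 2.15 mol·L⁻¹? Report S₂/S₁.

2.64

S_{P/Q} = (k₁/k₂)·C_A⁻¹, so S₂/S₁ = (C_{A,2}/C_{A,1})⁻¹.
= 5.68/2.15 = 2.64.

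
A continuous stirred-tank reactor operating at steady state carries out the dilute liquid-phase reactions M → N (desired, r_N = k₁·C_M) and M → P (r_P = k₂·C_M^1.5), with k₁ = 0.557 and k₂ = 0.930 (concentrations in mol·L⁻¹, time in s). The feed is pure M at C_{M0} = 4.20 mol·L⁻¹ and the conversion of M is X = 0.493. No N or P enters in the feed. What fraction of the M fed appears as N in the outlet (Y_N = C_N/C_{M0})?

0.143

Exit C_M = C_{M0}(1−X) = 4.20×0.507 = 2.129 mol·L⁻¹.
Rates in a CSTR are evaluated at the outlet concentration: r_N = 0.557×2.129 = 1.186, r_P = 0.930×2.129^1.5 = 2.890.
Fraction of consumed M going to N: r_N/(r_N+r_P) = 0.2910.
C_N = 0.2910·C_{M0}·X = 0.2910×4.20×0.493 = 0.603 mol·L⁻¹; Y_N = C_N/C_{M0} = 0.143.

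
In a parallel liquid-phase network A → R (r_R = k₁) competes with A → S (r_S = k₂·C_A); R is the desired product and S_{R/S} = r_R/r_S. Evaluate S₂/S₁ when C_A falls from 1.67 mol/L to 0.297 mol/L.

5.62

S_{R/S} = (k₁/k₂)·C_A⁻¹, so S₂/S₁ = (C_{A,2}/C_{A,1})⁻¹.
= 1.67/0.297 = 5.62.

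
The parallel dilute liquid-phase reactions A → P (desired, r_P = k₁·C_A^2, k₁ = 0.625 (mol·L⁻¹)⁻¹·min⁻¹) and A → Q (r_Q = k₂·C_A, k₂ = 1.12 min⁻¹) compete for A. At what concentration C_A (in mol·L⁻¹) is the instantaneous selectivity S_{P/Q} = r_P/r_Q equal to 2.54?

4.55 mol·L⁻¹

S_{P/Q} = (k₁/k₂)·C_A ⇒ C_A = S·k₂/k₁.
= 2.54×1.12/0.625 = 4.55 mol·L⁻¹.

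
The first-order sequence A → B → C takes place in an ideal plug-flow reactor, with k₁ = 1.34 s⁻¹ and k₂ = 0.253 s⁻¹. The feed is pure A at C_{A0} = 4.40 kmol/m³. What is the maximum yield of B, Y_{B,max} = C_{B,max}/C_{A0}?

0.678

For a first-order series the maximum intermediate yield is C_{B,max}/C_{A0} = (k₁/k₂)^[k₂/(k₂−k₁)].
= (1.34/0.253)^(0.253/(0.253−1.34)) = (5.296)^(-0.2328) = 0.6784.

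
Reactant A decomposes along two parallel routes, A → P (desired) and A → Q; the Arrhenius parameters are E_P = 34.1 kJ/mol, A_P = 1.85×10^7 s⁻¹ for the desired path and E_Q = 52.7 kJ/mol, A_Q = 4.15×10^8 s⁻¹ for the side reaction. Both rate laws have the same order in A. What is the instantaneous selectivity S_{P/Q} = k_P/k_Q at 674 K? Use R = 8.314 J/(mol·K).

With equal orders, S_{P/Q} = k_P/k_Q = (A_P/A_Q)·exp[(E_Q−E_P)/(RT)].
(E_Q−E_P)/(RT) = (52.7−34.1)×10³/(8.314×674) = 18600/5604 = 3.319.
k_P/k_Q = (1.85×10^7/4.15×10^8)·exp(3.319) = 0.04458 × 27.64 = 1.23.
Since E_P < E_Q, lowering the temperature improves selectivity toward P.

1.23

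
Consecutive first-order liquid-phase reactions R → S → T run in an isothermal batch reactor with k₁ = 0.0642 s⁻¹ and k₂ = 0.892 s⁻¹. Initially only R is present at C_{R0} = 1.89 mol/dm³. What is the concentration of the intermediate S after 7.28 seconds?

Solving the coupled first-order balances gives C_S(t) = [k₁/(k₂−k₁)]·C_{R0}·(e^(−k₁t) − e^(−k₂t)).
e^(−k₁t) = e^(−0.0642×7.28) = e^(−0.4674) = 0.6266; e^(−k₂t) = e^(−6.494) = 0.001513.
C_S = 0.0642×1.89/(0.892−0.0642) × (0.6266−0.001513) = 0.1466×0.6251 = 0.09163 mol/dm³.

0.0916 mol/dm³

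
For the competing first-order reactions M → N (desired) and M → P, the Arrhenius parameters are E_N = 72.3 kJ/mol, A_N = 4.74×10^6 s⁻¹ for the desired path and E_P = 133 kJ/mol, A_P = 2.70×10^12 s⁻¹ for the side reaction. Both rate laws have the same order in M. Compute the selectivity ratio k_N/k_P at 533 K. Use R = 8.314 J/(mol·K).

1.56

Since both paths have the same order in M, the concentration cancels and S_{N/P} = k_N/k_P = (A_N/A_P)·exp[(E_P−E_N)/(RT)].
(E_P−E_N)/(RT) = (133−72.3)×10³/(8.314×533) = 60700/4431 = 13.70.
k_N/k_P = (4.74×10^6/2.70×10^12)·exp(13.70) = 1.756×10^-6 × 8.890×10^5 = 1.56.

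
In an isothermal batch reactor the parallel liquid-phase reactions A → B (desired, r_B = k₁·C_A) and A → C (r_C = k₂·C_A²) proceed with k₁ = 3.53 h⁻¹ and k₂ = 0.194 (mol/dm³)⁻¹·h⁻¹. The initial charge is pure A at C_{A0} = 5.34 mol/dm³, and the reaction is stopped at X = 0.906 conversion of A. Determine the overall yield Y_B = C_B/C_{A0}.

C_A = C_{A0}(1−X) = 0.5020 mol/dm³.
Along a PFR/batch, dC_B/dC_A = −r_B/(r_B+r_C) = −k₁/(k₁+k₂·C_A).
Integrating from C_{A0} to C_A: C_B = (3.53/0.194)·ln[(3.53+0.194·5.34)/(3.53+0.194·0.502)] = 18.20·ln(4.566/3.627) = 4.187 mol/dm³.
Y_B = C_B/C_{A0} = 4.187/5.34 = 0.784.

0.784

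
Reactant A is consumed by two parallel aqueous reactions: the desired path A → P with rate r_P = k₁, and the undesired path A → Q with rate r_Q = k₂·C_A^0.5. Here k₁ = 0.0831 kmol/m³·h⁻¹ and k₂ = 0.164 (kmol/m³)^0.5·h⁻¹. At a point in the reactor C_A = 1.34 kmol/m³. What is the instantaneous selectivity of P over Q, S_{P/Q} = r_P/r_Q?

S_{P/Q} = r_P/r_Q = (k₁)/(k₂·C_A^0.5) = (k₁/k₂)·C_A^-0.5.
= (0.0831) / (0.164×1.340^0.5) = 0.08310/0.1898 = 0.438.

0.438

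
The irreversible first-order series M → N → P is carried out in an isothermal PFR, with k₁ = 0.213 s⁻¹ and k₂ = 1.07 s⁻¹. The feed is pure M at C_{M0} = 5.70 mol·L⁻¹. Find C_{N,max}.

0.760 mol·L⁻¹

At the optimum, C_{N,max}/C_{M0} = (k₁/k₂)^[k₂/(k₂−k₁)].
= (0.213/1.07)^(1.07/(1.07−0.213)) = (0.1991)^(1.249) = 0.1333.
C_{N,max} = 0.1333×5.70 = 0.760 mol·L⁻¹.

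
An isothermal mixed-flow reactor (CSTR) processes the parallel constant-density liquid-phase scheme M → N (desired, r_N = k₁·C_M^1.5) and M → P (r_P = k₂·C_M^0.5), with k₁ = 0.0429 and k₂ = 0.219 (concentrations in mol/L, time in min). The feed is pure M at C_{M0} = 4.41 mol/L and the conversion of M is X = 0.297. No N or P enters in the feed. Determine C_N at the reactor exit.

0.495 mol/L

Exit C_M = C_{M0}(1−X) = 4.41×0.703 = 3.100 mol/L.
In a CSTR the entire volume is at exit conditions, so r_N = 0.0429×3.100^1.5 = 0.2342 and r_P = 0.219×3.100^0.5 = 0.3856.
Fraction of consumed M going to N: r_N/(r_N+r_P) = 0.3778.
C_N = 0.3778·C_{M0}·X = 0.3778×4.41×0.297 = 0.495 mol/L.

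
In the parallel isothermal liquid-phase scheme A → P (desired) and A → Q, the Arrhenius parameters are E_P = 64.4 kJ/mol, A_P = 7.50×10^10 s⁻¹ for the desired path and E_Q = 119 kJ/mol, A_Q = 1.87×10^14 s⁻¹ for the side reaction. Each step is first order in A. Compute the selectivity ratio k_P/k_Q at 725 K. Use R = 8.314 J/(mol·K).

With equal orders, S_{P/Q} = k_P/k_Q = (A_P/A_Q)·exp[(E_Q−E_P)/(RT)].
(E_Q−E_P)/(RT) = (119−64.4)×10³/(8.314×725) = 54600/6028 = 9.058.
k_P/k_Q = (7.50×10^10/1.87×10^14)·exp(9.058) = 4.011×10^-4 × 8589 = 3.44.

3.44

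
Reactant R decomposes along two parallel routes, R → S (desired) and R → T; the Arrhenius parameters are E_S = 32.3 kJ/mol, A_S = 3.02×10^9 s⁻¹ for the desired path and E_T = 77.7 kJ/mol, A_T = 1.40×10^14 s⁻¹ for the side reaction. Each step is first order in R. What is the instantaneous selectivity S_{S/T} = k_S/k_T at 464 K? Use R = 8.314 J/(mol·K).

2.79

Since both paths have the same order in R, the concentration cancels and S_{S/T} = k_S/k_T = (A_S/A_T)·exp[(E_T−E_S)/(RT)].
(E_T−E_S)/(RT) = (77.7−32.3)×10³/(8.314×464) = 45400/3858 = 11.77.
k_S/k_T = (3.02×10^9/1.40×10^14)·exp(11.77) = 2.157×10^-5 × 1.291×10^5 = 2.79.
Since E_S < E_T, lowering the temperature improves selectivity toward S.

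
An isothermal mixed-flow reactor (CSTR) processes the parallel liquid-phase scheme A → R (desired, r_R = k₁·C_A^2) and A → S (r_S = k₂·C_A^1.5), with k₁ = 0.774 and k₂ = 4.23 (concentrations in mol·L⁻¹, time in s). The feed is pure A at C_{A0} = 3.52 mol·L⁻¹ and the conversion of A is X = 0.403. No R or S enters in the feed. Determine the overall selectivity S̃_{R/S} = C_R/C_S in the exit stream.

Exit C_A = C_{A0}(1−X) = 3.52×0.597 = 2.101 mol·L⁻¹.
In a CSTR the entire volume is at exit conditions, so r_R = 0.774×2.101^2 = 3.418 and r_S = 4.23×2.101^1.5 = 12.89.
Overall selectivity = C_R/C_S = r_Rτ/(r_Sτ) = r_R/r_S = 0.265.

0.265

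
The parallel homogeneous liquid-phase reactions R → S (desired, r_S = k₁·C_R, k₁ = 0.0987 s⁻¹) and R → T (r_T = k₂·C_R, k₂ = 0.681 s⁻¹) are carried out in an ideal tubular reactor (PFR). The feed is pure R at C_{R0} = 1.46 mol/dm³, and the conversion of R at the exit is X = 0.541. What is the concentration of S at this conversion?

C_R = C_{R0}(1−X) = 0.6701 mol/dm³.
Both paths are first order in R, so the instantaneous fraction to S is constant: dC_S/d(−C_R) = k₁/(k₁+k₂) = 0.1266.
C_S = 0.1266·(C_{R0}−C_R) = 0.1266×0.7899 = 0.1000 mol/dm³.

0.1000 mol/dm³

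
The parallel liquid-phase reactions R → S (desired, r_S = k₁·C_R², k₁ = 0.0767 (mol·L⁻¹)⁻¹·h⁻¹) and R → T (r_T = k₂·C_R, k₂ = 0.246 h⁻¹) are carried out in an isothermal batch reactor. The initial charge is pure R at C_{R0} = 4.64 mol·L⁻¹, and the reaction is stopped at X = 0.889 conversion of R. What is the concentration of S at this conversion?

1.73 mol·L⁻¹

C_R = C_{R0}(1−X) = 0.5150 mol·L⁻¹.
Along a PFR/batch, dC_T/dC_R = −r_T/(r_S+r_T) = −k₂/(k₂+k₁·C_R).
Integrating from C_{R0} to C_R: C_T = (0.246/0.0767)·ln[(0.246+0.0767·4.64)/(0.246+0.0767·0.515)] = 3.207·ln(0.6019/0.2855) = 2.392 mol·L⁻¹.
Then C_S = (C_{R0}−C_R) − C_T = 4.125 − 2.392 = 1.733 mol·L⁻¹.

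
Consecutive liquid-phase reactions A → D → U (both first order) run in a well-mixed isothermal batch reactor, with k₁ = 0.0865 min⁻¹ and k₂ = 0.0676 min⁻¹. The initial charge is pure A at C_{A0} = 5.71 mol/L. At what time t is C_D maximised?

Setting dC_D/dt = 0 gives t_opt = ln(k₂/k₁)/(k₂−k₁).
= ln(0.0676/0.0865)/(0.0676−0.0865) = ln(0.7815)/-0.01890 = -0.2465/-0.01890 = 13.0 min.

13.0 min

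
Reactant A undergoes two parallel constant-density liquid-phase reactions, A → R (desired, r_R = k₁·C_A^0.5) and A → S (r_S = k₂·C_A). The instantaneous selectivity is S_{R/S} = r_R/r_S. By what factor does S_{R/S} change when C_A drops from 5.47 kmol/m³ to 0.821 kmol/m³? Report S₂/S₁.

S_{R/S} = (k₁/k₂)·C_A^-0.5, so S₂/S₁ = (C_{A,2}/C_{A,1})^-0.5.
= (0.821/5.47)^(-0.5) = (0.1501)^(-0.5) = 2.58.
Selectivity toward R rises as C_A falls — low-concentration operation is favoured.

2.58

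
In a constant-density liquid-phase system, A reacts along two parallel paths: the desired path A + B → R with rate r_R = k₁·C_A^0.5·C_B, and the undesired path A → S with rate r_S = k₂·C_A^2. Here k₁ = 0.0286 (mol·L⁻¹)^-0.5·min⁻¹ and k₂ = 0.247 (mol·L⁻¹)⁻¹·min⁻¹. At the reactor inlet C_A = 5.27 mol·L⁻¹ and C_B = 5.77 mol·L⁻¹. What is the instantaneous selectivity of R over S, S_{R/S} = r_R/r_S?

0.0552

S_{R/S} = r_R/r_S = (k₁·C_A^0.5·C_B)/(k₂·C_A^2) = (k₁/k₂)·C_A^-1.5·C_B.
= (0.0286×5.270^0.5×5.770) / (0.247×5.270^2) = 0.3788/6.860 = 0.0552.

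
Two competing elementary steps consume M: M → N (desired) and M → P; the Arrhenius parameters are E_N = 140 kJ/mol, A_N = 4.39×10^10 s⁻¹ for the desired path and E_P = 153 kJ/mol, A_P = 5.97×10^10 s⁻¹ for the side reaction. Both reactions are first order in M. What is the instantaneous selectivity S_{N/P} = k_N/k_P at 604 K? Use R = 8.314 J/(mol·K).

With equal orders, S_{N/P} = k_N/k_P = (A_N/A_P)·exp[(E_P−E_N)/(RT)].
(E_P−E_N)/(RT) = (153−140)×10³/(8.314×604) = 13000/5022 = 2.589.
k_N/k_P = (4.39×10^10/5.97×10^10)·exp(2.589) = 0.7353 × 13.31 = 9.79.

9.79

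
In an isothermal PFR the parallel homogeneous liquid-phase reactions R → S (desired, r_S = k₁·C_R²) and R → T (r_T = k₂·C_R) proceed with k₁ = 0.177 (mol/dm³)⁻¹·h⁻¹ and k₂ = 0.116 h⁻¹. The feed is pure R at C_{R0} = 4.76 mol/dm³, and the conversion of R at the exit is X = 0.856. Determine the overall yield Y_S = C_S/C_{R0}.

C_R = C_{R0}(1−X) = 0.6854 mol/dm³.
Along a PFR/batch, dC_T/dC_R = −r_T/(r_S+r_T) = −k₂/(k₂+k₁·C_R).
Integrating from C_{R0} to C_R: C_T = (0.116/0.177)·ln[(0.116+0.177·4.76)/(0.116+0.177·0.685)] = 0.6554·ln(0.9585/0.2373) = 0.9149 mol/dm³.
Then C_S = (C_{R0}−C_R) − C_T = 4.075 − 0.9149 = 3.160 mol/dm³.
Y_S = C_S/C_{R0} = 3.160/4.76 = 0.664.

0.664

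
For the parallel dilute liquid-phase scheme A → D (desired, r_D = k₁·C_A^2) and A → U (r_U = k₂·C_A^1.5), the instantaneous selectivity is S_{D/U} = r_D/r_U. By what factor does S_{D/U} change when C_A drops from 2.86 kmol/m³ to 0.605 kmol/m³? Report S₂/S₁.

S_{D/U} = (k₁/k₂)·C_A^0.5, so S₂/S₁ = (C_{A,2}/C_{A,1})^0.5.
= (0.605/2.86)^0.5 = (0.2115)^0.5 = 0.460.
Selectivity toward D falls as C_A falls — high-concentration operation is favoured.

0.460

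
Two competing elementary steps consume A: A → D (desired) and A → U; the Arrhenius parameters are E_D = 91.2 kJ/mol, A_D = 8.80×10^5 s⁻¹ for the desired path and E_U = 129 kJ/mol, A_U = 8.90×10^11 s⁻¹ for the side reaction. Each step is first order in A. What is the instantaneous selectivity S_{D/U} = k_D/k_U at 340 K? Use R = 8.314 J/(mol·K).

0.635

With equal orders, S_{D/U} = k_D/k_U = (A_D/A_U)·exp[(E_U−E_D)/(RT)].
(E_U−E_D)/(RT) = (129−91.2)×10³/(8.314×340) = 37800/2827 = 13.37.
k_D/k_U = (8.80×10^5/8.90×10^11)·exp(13.37) = 9.888×10^-7 × 6.419×10^5 = 0.635.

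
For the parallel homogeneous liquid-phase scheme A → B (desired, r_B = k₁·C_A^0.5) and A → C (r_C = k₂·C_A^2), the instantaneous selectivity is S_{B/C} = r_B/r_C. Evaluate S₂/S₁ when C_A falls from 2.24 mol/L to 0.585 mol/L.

7.49

S_{B/C} = (k₁/k₂)·C_A^-1.5, so S₂/S₁ = (C_{A,2}/C_{A,1})^-1.5.
= (0.585/2.24)^(-1.5) = (0.2612)^(-1.5) = 7.49.
Selectivity toward B rises as C_A falls — low-concentration operation is favoured.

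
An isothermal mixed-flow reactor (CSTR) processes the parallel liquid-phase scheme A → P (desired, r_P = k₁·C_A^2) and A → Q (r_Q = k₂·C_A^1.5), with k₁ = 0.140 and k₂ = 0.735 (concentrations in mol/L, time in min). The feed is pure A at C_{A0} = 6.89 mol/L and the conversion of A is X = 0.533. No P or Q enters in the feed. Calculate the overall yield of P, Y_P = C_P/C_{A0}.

Exit C_A = C_{A0}(1−X) = 6.89×0.467 = 3.218 mol/L.
Rates in a CSTR are evaluated at the outlet concentration: r_P = 0.140×3.218^2 = 1.449, r_Q = 0.735×3.218^1.5 = 4.242.
Fraction of consumed A going to P: r_P/(r_P+r_Q) = 0.2547.
C_P = 0.2547·C_{A0}·X = 0.2547×6.89×0.533 = 0.935 mol/L; Y_P = C_P/C_{A0} = 0.136.

0.136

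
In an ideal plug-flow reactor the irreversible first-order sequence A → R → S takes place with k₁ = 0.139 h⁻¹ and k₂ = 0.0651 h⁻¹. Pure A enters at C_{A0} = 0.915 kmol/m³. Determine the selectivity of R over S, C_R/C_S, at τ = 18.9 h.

For first-order series with pure A initially, C_R(τ) = k₁C_{A0}/(k₂−k₁)·(e^(−k₁τ) − e^(−k₂τ)).
e^(−k₁τ) = e^(−0.139×18.9) = e^(−2.627) = 0.07229; e^(−k₂τ) = e^(−1.230) = 0.2922.
C_R = 0.139×0.915/(0.0651−0.139) × (0.07229−0.2922) = (-1.721)×(-0.2199) = 0.3784 kmol/m³.
C_A = C_{A0}e^(−k₁τ) = 0.06614 kmol/m³, so C_S = C_{A0}−C_A−C_R = 0.4704 kmol/m³; C_R/C_S = 0.804.

0.804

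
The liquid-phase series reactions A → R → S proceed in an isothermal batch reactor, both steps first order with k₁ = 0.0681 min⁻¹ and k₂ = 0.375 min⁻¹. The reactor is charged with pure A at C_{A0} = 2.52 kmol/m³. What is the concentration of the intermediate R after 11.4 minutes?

Solving the coupled first-order balances gives C_R(t) = [k₁/(k₂−k₁)]·C_{A0}·(e^(−k₁t) − e^(−k₂t)).
e^(−k₁t) = e^(−0.0681×11.4) = e^(−0.7763) = 0.4601; e^(−k₂t) = e^(−4.275) = 0.01391.
C_R = 0.0681×2.52/(0.375−0.0681) × (0.4601−0.01391) = 0.5592×0.4462 = 0.2495 kmol/m³.

0.249 kmol/m³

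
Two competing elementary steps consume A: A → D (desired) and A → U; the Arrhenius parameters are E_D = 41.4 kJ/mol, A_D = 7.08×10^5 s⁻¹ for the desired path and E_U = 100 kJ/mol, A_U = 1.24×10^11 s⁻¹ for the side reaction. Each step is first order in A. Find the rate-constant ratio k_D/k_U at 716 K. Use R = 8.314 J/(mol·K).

0.108

With equal orders, S_{D/U} = k_D/k_U = (A_D/A_U)·exp[(E_U−E_D)/(RT)].
(E_U−E_D)/(RT) = (100−41.4)×10³/(8.314×716) = 58600/5953 = 9.844.
k_D/k_U = (7.08×10^5/1.24×10^11)·exp(9.844) = 5.710×10^-6 × 18846 = 0.108.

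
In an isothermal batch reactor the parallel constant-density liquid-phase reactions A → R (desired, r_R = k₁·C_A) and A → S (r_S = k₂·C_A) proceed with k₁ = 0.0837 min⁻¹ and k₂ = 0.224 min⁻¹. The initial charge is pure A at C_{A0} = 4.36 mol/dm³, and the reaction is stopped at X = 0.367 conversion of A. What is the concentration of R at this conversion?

0.435 mol/dm³

C_A = C_{A0}(1−X) = 2.760 mol/dm³.
Both paths are first order in A, so the instantaneous fraction to R is constant: dC_R/d(−C_A) = k₁/(k₁+k₂) = 0.2720.
C_R = 0.2720·(C_{A0}−C_A) = 0.2720×1.600 = 0.435 mol/dm³.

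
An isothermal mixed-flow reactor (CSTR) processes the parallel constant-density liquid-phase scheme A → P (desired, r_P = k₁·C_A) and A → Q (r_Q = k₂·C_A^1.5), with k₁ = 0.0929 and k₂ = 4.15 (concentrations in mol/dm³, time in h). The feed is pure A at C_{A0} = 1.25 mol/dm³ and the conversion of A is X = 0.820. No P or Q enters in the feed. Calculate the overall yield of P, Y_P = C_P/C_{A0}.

0.0370

Exit C_A = C_{A0}(1−X) = 1.25×0.180 = 0.2250 mol/dm³.
Rates in a CSTR are evaluated at the outlet concentration: r_P = 0.0929×0.2250 = 0.02090, r_Q = 4.15×0.2250^1.5 = 0.4429.
Fraction of consumed A going to P: r_P/(r_P+r_Q) = 0.04507.
C_P = 0.04507·C_{A0}·X = 0.04507×1.25×0.820 = 0.0462 mol/dm³; Y_P = C_P/C_{A0} = 0.0370.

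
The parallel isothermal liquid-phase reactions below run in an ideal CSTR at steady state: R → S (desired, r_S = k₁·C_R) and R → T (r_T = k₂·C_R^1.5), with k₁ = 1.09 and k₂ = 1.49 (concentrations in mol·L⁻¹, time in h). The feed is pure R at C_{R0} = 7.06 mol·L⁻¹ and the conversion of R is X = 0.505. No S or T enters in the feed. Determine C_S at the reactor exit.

Exit C_R = C_{R0}(1−X) = 7.06×0.495 = 3.495 mol·L⁻¹.
A CSTR operates uniformly at the exit composition, giving r_S = 3.809 and r_T = 9.734 (each k·C_R^n at C_R = 3.495).
Fraction of consumed R going to S: r_S/(r_S+r_T) = 0.2813.
C_S = 0.2813·C_{R0}·X = 0.2813×7.06×0.505 = 1.00 mol·L⁻¹.

1.00 mol·L⁻¹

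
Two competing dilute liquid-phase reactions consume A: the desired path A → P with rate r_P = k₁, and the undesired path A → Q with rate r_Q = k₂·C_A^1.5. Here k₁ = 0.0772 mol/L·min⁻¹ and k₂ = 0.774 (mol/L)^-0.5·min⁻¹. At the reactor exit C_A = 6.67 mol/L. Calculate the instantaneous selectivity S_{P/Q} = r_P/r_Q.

0.00579

S_{P/Q} = r_P/r_Q = (k₁)/(k₂·C_A^1.5) = (k₁/k₂)·C_A^-1.5.
= (0.0772) / (0.774×6.670^1.5) = 0.07720/13.33 = 0.00579.
The undesired path is higher order in A, so low C_A (CSTR or dilute feed) favours P.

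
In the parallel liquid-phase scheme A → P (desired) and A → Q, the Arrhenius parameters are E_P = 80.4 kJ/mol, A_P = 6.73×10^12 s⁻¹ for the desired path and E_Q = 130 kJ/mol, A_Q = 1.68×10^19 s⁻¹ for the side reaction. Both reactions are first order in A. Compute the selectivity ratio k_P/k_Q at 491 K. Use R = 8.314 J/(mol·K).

k_P/k_Q = (A_P/A_Q)·exp[−(E_P−E_Q)/(RT)] = (A_P/A_Q)·exp[(E_Q−E_P)/(RT)].
(E_Q−E_P)/(RT) = (130−80.4)×10³/(8.314×491) = 49600/4082 = 12.15.
k_P/k_Q = (6.73×10^12/1.68×10^19)·exp(12.15) = 4.006×10^-7 × 1.892×10^5 = 0.0758.
Since E_P < E_Q, lowering the temperature improves selectivity toward P.

0.0758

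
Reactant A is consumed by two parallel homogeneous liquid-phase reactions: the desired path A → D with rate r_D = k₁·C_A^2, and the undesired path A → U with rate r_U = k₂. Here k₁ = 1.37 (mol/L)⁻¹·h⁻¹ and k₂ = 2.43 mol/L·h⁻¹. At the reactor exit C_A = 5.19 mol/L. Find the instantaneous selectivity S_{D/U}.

S_{D/U} = r_D/r_U = (k₁·C_A^2)/(k₂) = (k₁/k₂)·C_A^2.
= (1.37×5.190^2) / (2.43) = 36.90/2.430 = 15.2.

15.2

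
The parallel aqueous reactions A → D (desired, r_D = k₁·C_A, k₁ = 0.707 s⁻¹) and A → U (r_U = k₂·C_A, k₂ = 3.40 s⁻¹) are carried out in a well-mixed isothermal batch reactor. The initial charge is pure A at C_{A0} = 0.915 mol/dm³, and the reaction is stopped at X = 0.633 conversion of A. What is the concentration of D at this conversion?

C_A = C_{A0}(1−X) = 0.3358 mol/dm³.
Both paths are first order in A, so the instantaneous fraction to D is constant: dC_D/d(−C_A) = k₁/(k₁+k₂) = 0.1721.
C_D = 0.1721·(C_{A0}−C_A) = 0.1721×0.5792 = 0.0997 mol/dm³.

0.0997 mol/dm³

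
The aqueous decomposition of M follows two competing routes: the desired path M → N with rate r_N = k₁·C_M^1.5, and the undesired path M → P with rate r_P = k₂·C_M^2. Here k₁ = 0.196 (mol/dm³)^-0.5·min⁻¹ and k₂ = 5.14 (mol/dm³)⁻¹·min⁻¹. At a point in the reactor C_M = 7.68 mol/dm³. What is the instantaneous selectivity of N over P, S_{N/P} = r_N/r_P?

0.0138

S_{N/P} = r_N/r_P = (k₁·C_M^1.5)/(k₂·C_M^2) = (k₁/k₂)·C_M^-0.5.
= (0.196×7.680^1.5) / (5.14×7.680^2) = 4.172/303.2 = 0.0138.
The undesired path is higher order in M, so low C_M (CSTR or dilute feed) favours N.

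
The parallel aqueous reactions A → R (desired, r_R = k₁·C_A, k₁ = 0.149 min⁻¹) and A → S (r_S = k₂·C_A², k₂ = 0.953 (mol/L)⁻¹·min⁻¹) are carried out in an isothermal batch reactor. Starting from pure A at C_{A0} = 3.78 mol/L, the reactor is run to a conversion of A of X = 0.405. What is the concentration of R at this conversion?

0.0770 mol/L

C_A = C_{A0}(1−X) = 2.249 mol/L.
Along a PFR/batch, dC_R/dC_A = −r_R/(r_R+r_S) = −k₁/(k₁+k₂·C_A).
Integrating from C_{A0} to C_A: C_R = (0.149/0.953)·ln[(0.149+0.953·3.78)/(0.149+0.953·2.25)] = 0.1563·ln(3.751/2.292) = 0.07700 mol/L.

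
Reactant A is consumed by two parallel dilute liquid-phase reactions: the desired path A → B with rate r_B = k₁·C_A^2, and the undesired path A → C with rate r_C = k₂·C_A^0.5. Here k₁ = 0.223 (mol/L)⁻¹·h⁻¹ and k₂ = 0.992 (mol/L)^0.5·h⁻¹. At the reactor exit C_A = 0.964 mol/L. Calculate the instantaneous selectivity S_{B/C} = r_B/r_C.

0.213

S_{B/C} = r_B/r_C = (k₁·C_A^2)/(k₂·C_A^0.5) = (k₁/k₂)·C_A^1.5.
= (0.223×0.9640^2) / (0.992×0.9640^0.5) = 0.2072/0.9740 = 0.213.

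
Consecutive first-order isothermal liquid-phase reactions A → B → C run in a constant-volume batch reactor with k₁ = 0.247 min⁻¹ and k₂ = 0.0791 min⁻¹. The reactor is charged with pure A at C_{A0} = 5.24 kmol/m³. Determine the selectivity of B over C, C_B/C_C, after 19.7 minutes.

0.430

The intermediate concentration in a first-order A→B→C sequence is C_B = k₁C_{A0}(e^(−k₁t) − e^(−k₂t))/(k₂−k₁).
e^(−k₁t) = e^(−0.247×19.7) = e^(−4.866) = 0.007705; e^(−k₂t) = e^(−1.558) = 0.2105.
C_B = 0.247×5.24/(0.0791−0.247) × (0.007705−0.2105) = (-7.709)×(-0.2028) = 1.563 kmol/m³.
C_A = C_{A0}e^(−k₁t) = 0.04037 kmol/m³, so C_C = C_{A0}−C_A−C_B = 3.636 kmol/m³; C_B/C_C = 0.430.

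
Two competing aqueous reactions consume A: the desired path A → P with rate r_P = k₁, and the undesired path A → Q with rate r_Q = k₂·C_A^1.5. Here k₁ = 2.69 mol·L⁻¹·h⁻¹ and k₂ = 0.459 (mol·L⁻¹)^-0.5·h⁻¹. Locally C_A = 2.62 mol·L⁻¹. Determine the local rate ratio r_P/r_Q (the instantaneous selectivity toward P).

S_{P/Q} = r_P/r_Q = (k₁)/(k₂·C_A^1.5) = (k₁/k₂)·C_A^-1.5.
= (2.69) / (0.459×2.620^1.5) = 2.690/1.947 = 1.38.

1.38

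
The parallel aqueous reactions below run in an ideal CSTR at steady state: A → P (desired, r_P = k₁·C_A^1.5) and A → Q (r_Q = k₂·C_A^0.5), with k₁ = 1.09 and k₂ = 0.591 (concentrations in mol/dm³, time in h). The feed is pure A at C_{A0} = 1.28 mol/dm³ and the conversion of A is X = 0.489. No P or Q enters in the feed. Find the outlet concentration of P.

0.342 mol/dm³

Exit C_A = C_{A0}(1−X) = 1.28×0.511 = 0.6541 mol/dm³.
In a CSTR the entire volume is at exit conditions, so r_P = 1.09×0.6541^1.5 = 0.5766 and r_Q = 0.591×0.6541^0.5 = 0.4780.
Fraction of consumed A going to P: r_P/(r_P+r_Q) = 0.5468.
C_P = 0.5468·C_{A0}·X = 0.5468×1.28×0.489 = 0.342 mol/dm³.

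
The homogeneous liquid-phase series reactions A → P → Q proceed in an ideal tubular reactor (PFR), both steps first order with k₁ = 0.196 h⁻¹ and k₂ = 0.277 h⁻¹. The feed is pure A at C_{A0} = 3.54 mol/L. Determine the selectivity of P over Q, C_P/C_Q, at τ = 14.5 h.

0.115

For first-order series with pure A initially, C_P(τ) = k₁C_{A0}/(k₂−k₁)·(e^(−k₁τ) − e^(−k₂τ)).
e^(−k₁τ) = e^(−0.196×14.5) = e^(−2.842) = 0.05831; e^(−k₂τ) = e^(−4.017) = 0.01802.
C_P = 0.196×3.54/(0.277−0.196) × (0.05831−0.01802) = 8.566×0.04029 = 0.3451 mol/L.
C_A = C_{A0}e^(−k₁τ) = 0.2064 mol/L, so C_Q = C_{A0}−C_A−C_P = 2.988 mol/L; C_P/C_Q = 0.115.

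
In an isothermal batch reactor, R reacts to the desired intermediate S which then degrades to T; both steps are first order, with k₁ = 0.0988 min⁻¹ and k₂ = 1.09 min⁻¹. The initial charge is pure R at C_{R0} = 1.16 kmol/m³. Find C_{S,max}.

0.0828 kmol/m³

At the optimum, C_{S,max}/C_{R0} = (k₁/k₂)^[k₂/(k₂−k₁)].
= (0.0988/1.09)^(1.09/(1.09−0.0988)) = (0.09064)^(1.100) = 0.07135.
C_{S,max} = 0.07135×1.16 = 0.0828 kmol/m³.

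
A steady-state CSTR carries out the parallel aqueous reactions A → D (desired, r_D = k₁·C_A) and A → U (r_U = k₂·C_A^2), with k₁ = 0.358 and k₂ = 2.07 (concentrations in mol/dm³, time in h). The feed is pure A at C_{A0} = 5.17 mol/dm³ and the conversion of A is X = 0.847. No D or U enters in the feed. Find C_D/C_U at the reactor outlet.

Exit C_A = C_{A0}(1−X) = 5.17×0.153 = 0.7910 mol/dm³.
In a CSTR the entire volume is at exit conditions, so r_D = 0.358×0.7910 = 0.2832 and r_U = 2.07×0.7910^2 = 1.295.
Overall selectivity = C_D/C_U = r_Dτ/(r_Uτ) = r_D/r_U = 0.219.

0.219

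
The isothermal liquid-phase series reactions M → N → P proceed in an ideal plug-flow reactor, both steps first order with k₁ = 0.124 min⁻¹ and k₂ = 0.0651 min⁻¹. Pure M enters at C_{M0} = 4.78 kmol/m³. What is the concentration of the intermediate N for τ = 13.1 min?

2.31 kmol/m³

Solving the coupled first-order balances gives C_N(τ) = [k₁/(k₂−k₁)]·C_{M0}·(e^(−k₁τ) − e^(−k₂τ)).
e^(−k₁τ) = e^(−0.124×13.1) = e^(−1.624) = 0.1970; e^(−k₂τ) = e^(−0.8528) = 0.4262.
C_N = 0.124×4.78/(0.0651−0.124) × (0.1970−0.4262) = (-10.06)×(-0.2292) = 2.306 kmol/m³.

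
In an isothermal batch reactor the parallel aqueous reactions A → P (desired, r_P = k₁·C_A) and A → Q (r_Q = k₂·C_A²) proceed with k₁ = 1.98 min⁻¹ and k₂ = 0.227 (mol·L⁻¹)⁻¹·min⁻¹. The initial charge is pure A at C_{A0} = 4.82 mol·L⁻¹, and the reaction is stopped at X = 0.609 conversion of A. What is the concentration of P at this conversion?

C_A = C_{A0}(1−X) = 1.885 mol·L⁻¹.
Along a PFR/batch, dC_P/dC_A = −r_P/(r_P+r_Q) = −k₁/(k₁+k₂·C_A).
Integrating from C_{A0} to C_A: C_P = (1.98/0.227)·ln[(1.98+0.227·4.82)/(1.98+0.227·1.88)] = 8.722·ln(3.074/2.408) = 2.131 mol·L⁻¹.

2.13 mol·L⁻¹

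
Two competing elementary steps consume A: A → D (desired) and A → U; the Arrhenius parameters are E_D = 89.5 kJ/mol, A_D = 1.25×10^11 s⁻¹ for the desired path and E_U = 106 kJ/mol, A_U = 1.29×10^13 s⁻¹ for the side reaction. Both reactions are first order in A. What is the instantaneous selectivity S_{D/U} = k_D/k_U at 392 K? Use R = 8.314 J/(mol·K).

With equal orders, S_{D/U} = k_D/k_U = (A_D/A_U)·exp[(E_U−E_D)/(RT)].
(E_U−E_D)/(RT) = (106−89.5)×10³/(8.314×392) = 16500/3259 = 5.063.
k_D/k_U = (1.25×10^11/1.29×10^13)·exp(5.063) = 0.009690 × 158.0 = 1.53.
Since E_D < E_U, lowering the temperature improves selectivity toward D.

1.53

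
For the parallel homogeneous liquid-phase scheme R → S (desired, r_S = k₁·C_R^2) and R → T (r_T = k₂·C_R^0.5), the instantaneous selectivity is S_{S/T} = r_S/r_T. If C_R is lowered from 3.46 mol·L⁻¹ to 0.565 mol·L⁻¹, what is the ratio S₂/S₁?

0.0660

S_{S/T} = (k₁/k₂)·C_R^1.5, so S₂/S₁ = (C_{R,2}/C_{R,1})^1.5.
= (0.565/3.46)^1.5 = (0.1633)^1.5 = 0.0660.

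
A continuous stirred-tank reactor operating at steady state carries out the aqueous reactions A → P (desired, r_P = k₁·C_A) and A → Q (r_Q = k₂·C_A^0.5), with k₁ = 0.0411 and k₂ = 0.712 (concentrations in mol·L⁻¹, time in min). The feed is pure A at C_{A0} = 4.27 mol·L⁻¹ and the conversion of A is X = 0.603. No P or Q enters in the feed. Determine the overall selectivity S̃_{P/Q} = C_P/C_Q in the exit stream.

0.0752

Exit C_A = C_{A0}(1−X) = 4.27×0.397 = 1.695 mol·L⁻¹.
A CSTR operates uniformly at the exit composition, giving r_P = 0.06967 and r_Q = 0.9270 (each k·C_A^n at C_A = 1.695).
Overall selectivity = C_P/C_Q = r_Pτ/(r_Qτ) = r_P/r_Q = 0.0752.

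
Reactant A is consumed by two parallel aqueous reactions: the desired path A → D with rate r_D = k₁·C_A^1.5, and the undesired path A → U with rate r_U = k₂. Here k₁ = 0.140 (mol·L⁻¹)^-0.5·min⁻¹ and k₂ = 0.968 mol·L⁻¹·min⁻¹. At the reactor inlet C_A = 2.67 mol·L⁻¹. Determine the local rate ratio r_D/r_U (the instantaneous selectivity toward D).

S_{D/U} = r_D/r_U = (k₁·C_A^1.5)/(k₂) = (k₁/k₂)·C_A^1.5.
= (0.140×2.670^1.5) / (0.968) = 0.6108/0.9680 = 0.631.
Since the desired path is higher order in A, keeping C_A high (PFR or concentrated feed) favours D.

0.631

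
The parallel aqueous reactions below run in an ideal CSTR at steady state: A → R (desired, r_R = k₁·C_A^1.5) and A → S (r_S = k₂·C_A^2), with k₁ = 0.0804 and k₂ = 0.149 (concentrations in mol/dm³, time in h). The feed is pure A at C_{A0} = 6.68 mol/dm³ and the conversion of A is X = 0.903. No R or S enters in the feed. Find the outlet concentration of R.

Exit C_A = C_{A0}(1−X) = 6.68×0.0970 = 0.6480 mol/dm³.
Rates in a CSTR are evaluated at the outlet concentration: r_R = 0.0804×0.6480^1.5 = 0.04194, r_S = 0.149×0.6480^2 = 0.06256.
Fraction of consumed A going to R: r_R/(r_R+r_S) = 0.4013.
C_R = 0.4013·C_{A0}·X = 0.4013×6.68×0.903 = 2.42 mol/dm³.

2.42 mol/dm³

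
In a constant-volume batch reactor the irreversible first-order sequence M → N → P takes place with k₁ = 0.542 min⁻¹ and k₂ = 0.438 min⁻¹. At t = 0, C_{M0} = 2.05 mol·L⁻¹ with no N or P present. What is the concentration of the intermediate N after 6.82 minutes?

Solving the coupled first-order balances gives C_N(t) = [k₁/(k₂−k₁)]·C_{M0}·(e^(−k₁t) − e^(−k₂t)).
e^(−k₁t) = e^(−0.542×6.82) = e^(−3.696) = 0.02481; e^(−k₂t) = e^(−2.987) = 0.05043.
C_N = 0.542×2.05/(0.438−0.542) × (0.02481−0.05043) = (-10.68)×(-0.02562) = 0.2737 mol·L⁻¹.

0.274 mol·L⁻¹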